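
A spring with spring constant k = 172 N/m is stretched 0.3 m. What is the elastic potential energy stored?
PE = ½kx² = ½(172)(0.3)² = 7.74 J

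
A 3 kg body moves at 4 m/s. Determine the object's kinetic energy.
KE = ½mv² = ½(3)(4)² = 24.0 J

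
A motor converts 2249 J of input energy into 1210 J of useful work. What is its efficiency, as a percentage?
η = W_out/W_in = 1210/2249 = 53.8%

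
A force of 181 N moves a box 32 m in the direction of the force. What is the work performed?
W = F·d = (181)(32) = 5792 J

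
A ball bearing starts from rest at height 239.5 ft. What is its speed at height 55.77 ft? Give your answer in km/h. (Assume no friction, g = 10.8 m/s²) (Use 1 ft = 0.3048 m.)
Convert to SI: h₁−h₂ = 56.0009 m
mgh₁ = mgh₂ + ½mv² ⇒ v = √(2g(h₁−h₂)) = √(2·10.8·56.0009) = 34.7796 m/s = 125.2 km/h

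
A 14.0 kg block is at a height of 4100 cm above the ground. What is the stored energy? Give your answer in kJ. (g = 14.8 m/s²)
Convert to SI: m = 14.0 kg, h = 41.0 m
PE = mgh = (14.0)(14.8)(41.0) = 8495.2 J = 8.495 kJ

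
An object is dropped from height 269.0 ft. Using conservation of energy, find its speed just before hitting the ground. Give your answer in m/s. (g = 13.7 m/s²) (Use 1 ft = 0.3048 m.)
Convert to SI: h = 81.9912 m
mgh = ½mv² ⇒ v = √(2gh) = √(2·13.7·81.9912) = 47.4 m/s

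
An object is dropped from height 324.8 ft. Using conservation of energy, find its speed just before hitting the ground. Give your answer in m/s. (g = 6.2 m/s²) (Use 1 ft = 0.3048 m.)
Convert to SI: h = 98.999 m
mgh = ½mv² ⇒ v = √(2gh) = √(2·6.2·98.999) = 35.04 m/s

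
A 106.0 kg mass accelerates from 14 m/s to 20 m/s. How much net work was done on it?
W = ΔKE = ½m(v₂² − v₁²) = ½(106.0)(20² − 14²) = 10812.0 J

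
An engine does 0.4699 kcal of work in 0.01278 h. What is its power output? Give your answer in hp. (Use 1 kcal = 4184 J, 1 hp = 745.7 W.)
Convert to SI: W = 1966.06 J, t = 46.008 s
P = W/t = 1966.06/46.008 = 42.733 W = 0.05731 hp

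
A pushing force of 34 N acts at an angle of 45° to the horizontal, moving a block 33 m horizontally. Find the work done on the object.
W = F·d·cosθ = (34)(33)cos(45°) = 793.4 J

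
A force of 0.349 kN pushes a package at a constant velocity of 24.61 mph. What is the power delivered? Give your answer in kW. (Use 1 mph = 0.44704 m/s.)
Convert to SI: F = 349.0 N, v = 11.0017 m/s
P = Fv = (349.0)(11.0017) = 3839.58 W = 3.84 kW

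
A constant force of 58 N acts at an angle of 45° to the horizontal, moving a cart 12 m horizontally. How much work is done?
W = F·d·cosθ = (58)(12)cos(45°) = 492.1 J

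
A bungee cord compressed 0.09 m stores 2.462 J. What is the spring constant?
k = 2·PE/x² = 2·2.462/(0.09)² = 607.9 N/m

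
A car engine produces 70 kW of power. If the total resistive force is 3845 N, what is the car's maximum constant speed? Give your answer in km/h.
P = Fv ⇒ v = P/F = 70000 W/3845.0 N = 18.2055 m/s = 65.54 km/h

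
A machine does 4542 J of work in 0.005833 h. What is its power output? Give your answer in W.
Convert to SI: W = 4542.0 J, t = 20.9988 s
P = W/t = 4542.0/20.9988 = 216.3 W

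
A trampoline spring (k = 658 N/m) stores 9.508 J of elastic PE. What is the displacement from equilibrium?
x = √(2·PE/k) = √(2·9.508/658) = 0.17 m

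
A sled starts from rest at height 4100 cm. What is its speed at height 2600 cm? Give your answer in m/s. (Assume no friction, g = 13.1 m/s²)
Convert to SI: h₁−h₂ = 15.0 m
mgh₁ = mgh₂ + ½mv² ⇒ v = √(2g(h₁−h₂)) = √(2·13.1·15.0) = 19.82 m/s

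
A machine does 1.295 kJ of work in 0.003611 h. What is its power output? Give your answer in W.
Convert to SI: W = 1295.0 J, t = 12.9996 s
P = W/t = 1295.0/12.9996 = 99.62 W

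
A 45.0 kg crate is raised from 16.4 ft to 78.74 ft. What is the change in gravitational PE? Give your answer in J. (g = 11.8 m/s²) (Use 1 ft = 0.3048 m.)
Convert to SI: m = 45.0 kg, Δh = 19.0012 m
ΔPE = mgΔh = (45.0)(11.8)(19.0012) = 10090 J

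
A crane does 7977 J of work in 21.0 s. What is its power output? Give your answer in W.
P = W/t = 7977.0/21.0 = 379.9 W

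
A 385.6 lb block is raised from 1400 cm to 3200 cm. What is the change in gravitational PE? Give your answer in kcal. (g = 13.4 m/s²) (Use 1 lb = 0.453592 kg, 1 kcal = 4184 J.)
Convert to SI: m = 174.905 kg, Δh = 18.0 m
ΔPE = mgΔh = (174.905)(13.4)(18.0) = 42187.1 J = 10.08 kcal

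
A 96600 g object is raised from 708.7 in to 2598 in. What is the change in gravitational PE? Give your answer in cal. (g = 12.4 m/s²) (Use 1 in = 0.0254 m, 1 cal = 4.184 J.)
Convert to SI: m = 96.6 kg, Δh = 47.9882 m
ΔPE = mgΔh = (96.6)(12.4)(47.9882) = 57482.2 J = 13740 cal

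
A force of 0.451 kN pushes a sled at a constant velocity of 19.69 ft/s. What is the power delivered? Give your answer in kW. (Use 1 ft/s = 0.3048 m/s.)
Convert to SI: F = 451.0 N, v = 6.00151 m/s
P = Fv = (451.0)(6.00151) = 2706.68 W = 2.707 kW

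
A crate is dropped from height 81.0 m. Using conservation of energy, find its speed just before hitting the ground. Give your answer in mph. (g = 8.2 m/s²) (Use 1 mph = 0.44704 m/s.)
mgh = ½mv² ⇒ v = √(2gh) = √(2·8.2·81.0) = 36.4472 m/s = 81.53 mph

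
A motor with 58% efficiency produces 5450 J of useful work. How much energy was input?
W_in = W_out/η = 5450/0.58 = 9397 J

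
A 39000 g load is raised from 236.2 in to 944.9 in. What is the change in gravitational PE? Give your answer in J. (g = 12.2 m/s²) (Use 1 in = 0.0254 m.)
Convert to SI: m = 39.0 kg, Δh = 18.001 m
ΔPE = mgΔh = (39.0)(12.2)(18.001) = 8565 J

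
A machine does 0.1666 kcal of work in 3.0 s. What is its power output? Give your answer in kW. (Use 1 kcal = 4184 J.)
Convert to SI: W = 697.054 J, t = 3.0 s
P = W/t = 697.054/3.0 = 232.351 W = 0.2324 kW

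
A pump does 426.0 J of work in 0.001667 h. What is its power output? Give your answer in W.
Convert to SI: W = 426.0 J, t = 6.0012 s
P = W/t = 426.0/6.0012 = 70.99 W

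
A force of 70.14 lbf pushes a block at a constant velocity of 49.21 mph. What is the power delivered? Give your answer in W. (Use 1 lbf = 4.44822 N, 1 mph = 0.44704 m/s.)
Convert to SI: F = 311.998 N, v = 21.9988 m/s
P = Fv = (311.998)(21.9988) = 6864 W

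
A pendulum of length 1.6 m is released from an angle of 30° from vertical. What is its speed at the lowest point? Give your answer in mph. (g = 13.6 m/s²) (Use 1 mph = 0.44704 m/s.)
h = L(1 − cosθ) = 1.6(1 − cos30°) = 0.214359 m
v = √(2gh) = √(2·13.6·0.214359) = 2.41466 m/s = 5.401 mph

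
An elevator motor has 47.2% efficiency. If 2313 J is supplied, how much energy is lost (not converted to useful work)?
W_lost = W_in(1 − η) = 2313·(1 − 0.472) = 1221 J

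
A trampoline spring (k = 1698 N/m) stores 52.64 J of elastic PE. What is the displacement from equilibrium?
x = √(2·PE/k) = √(2·52.64/1698) = 0.249 m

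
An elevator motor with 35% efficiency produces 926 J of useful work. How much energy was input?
W_in = W_out/η = 926/0.35 = 2646 J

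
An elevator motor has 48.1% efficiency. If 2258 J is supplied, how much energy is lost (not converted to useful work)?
W_lost = W_in(1 − η) = 2258·(1 − 0.481) = 1172 J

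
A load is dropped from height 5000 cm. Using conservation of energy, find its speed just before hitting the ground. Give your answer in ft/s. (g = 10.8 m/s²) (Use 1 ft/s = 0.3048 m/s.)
Convert to SI: h = 50.0 m
mgh = ½mv² ⇒ v = √(2gh) = √(2·10.8·50.0) = 32.8634 m/s = 107.8 ft/s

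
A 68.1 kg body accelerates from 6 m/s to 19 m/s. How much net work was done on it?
W = ΔKE = ½m(v₂² − v₁²) = ½(68.1)(19² − 6²) = 11066.25 J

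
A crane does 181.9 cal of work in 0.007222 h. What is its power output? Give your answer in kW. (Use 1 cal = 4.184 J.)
Convert to SI: W = 761.07 J, t = 25.9992 s
P = W/t = 761.07/25.9992 = 29.2728 W = 0.02927 kW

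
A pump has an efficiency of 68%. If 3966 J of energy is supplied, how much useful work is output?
W_out = η·W_in = 0.68·3966 = 2696.88 J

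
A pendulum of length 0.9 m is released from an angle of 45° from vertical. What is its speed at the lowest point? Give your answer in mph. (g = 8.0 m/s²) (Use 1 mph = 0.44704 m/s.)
h = L(1 − cosθ) = 0.9(1 − cos45°) = 0.263604 m
v = √(2gh) = √(2·8.0·0.263604) = 2.05369 m/s = 4.594 mph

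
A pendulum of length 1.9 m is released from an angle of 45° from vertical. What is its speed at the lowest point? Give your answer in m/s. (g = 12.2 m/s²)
h = L(1 − cosθ) = 1.9(1 − cos45°) = 0.556497 m
v = √(2gh) = √(2·12.2·0.556497) = 3.685 m/s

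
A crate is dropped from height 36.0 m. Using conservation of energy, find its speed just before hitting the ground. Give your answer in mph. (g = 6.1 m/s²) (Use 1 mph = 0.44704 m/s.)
mgh = ½mv² ⇒ v = √(2gh) = √(2·6.1·36.0) = 20.9571 m/s = 46.88 mph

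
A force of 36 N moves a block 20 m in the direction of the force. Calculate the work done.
W = F·d = (36)(20) = 720.0 J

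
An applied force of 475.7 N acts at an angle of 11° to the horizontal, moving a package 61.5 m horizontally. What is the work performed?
W = F·d·cosθ = (475.7)(61.5)cos(11°) = 28720 J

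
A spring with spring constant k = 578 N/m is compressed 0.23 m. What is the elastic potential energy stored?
PE = ½kx² = ½(578)(0.23)² = 15.29 J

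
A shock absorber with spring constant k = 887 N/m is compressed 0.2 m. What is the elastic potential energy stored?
PE = ½kx² = ½(887)(0.2)² = 17.74 J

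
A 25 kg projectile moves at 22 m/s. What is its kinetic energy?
KE = ½mv² = ½(25)(22)² = 6050.0 J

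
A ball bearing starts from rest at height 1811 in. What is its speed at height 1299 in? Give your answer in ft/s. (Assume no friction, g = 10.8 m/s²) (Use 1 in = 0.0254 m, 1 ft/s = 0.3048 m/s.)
Convert to SI: h₁−h₂ = 13.0048 m
mgh₁ = mgh₂ + ½mv² ⇒ v = √(2g(h₁−h₂)) = √(2·10.8·13.0048) = 16.7602 m/s = 54.99 ft/s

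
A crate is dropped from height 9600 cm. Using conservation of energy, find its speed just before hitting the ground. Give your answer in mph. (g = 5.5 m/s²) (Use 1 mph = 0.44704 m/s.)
Convert to SI: h = 96.0 m
mgh = ½mv² ⇒ v = √(2gh) = √(2·5.5·96.0) = 32.4962 m/s = 72.69 mph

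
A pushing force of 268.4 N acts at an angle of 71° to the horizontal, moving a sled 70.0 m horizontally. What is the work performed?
W = F·d·cosθ = (268.4)(70.0)cos(71°) = 6117 J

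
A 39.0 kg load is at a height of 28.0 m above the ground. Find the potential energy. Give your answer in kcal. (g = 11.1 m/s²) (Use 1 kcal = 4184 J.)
PE = mgh = (39.0)(11.1)(28.0) = 12121.2 J = 2.897 kcal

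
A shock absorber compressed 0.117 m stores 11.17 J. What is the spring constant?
k = 2·PE/x² = 2·11.17/(0.117)² = 1632 N/m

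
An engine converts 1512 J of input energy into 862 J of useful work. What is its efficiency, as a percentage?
η = W_out/W_in = 862/1512 = 57.01%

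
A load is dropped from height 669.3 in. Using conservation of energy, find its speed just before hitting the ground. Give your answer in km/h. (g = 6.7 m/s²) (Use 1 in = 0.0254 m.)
Convert to SI: h = 17.0002 m
mgh = ½mv² ⇒ v = √(2gh) = √(2·6.7·17.0002) = 15.0931 m/s = 54.34 km/h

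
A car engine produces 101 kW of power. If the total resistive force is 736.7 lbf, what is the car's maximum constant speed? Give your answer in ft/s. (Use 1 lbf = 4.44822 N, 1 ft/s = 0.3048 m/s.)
Convert to SI: F = 3277.0 N
P = Fv ⇒ v = P/F = 101000 W/3277.0 N = 30.8208 m/s = 101.1 ft/s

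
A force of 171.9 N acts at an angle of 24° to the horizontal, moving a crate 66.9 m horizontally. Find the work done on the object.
W = F·d·cosθ = (171.9)(66.9)cos(24°) = 10510 J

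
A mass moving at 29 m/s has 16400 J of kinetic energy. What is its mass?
m = 2·KE/v² = 2·16400/(29)² = 39.0 kg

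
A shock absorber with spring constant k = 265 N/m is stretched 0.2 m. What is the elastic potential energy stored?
PE = ½kx² = ½(265)(0.2)² = 5.3 J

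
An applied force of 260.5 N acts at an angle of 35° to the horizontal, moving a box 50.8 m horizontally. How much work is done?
W = F·d·cosθ = (260.5)(50.8)cos(35°) = 10840 J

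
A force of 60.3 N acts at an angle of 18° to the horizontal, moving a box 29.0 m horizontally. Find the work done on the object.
W = F·d·cosθ = (60.3)(29.0)cos(18°) = 1663 J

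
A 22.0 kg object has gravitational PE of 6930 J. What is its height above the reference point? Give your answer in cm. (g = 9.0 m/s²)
h = PE/(mg) = 6930.0/(22.0·9.0) = 35.0 m = 3500 cm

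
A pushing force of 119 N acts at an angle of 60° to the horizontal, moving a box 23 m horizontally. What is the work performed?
W = F·d·cosθ = (119)(23)cos(60°) = 1369 J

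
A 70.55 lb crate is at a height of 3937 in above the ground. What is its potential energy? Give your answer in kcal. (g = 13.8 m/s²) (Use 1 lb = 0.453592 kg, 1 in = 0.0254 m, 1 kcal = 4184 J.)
Convert to SI: m = 32.0009 kg, h = 99.9998 m
PE = mgh = (32.0009)(13.8)(99.9998) = 44161.2 J = 10.55 kcal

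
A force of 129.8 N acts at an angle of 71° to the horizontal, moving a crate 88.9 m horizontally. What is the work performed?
W = F·d·cosθ = (129.8)(88.9)cos(71°) = 3757 J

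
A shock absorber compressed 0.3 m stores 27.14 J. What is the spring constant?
k = 2·PE/x² = 2·27.14/(0.3)² = 603.1 N/m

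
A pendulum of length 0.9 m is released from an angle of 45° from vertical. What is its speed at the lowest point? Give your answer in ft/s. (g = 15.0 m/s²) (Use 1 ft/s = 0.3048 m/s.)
h = L(1 − cosθ) = 0.9(1 − cos45°) = 0.263604 m
v = √(2gh) = √(2·15.0·0.263604) = 2.81214 m/s = 9.226 ft/s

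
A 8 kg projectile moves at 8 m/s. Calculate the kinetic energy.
KE = ½mv² = ½(8)(8)² = 256.0 J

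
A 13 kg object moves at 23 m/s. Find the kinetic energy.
KE = ½mv² = ½(13)(23)² = 3438.5 J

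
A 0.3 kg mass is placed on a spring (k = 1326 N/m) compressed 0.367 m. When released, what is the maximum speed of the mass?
½kx² = ½mv² ⇒ v = x√(k/m) = (0.367)√(1326/0.3) = 24.4 m/s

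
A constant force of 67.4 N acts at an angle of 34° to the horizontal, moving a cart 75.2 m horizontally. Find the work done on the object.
W = F·d·cosθ = (67.4)(75.2)cos(34°) = 4202 J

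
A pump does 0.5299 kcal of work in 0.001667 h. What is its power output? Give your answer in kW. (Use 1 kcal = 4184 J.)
Convert to SI: W = 2217.1 J, t = 6.0012 s
P = W/t = 2217.1/6.0012 = 369.443 W = 0.3694 kW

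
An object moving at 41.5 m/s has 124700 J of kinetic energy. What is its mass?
m = 2·KE/v² = 2·124700/(41.5)² = 144.8 kg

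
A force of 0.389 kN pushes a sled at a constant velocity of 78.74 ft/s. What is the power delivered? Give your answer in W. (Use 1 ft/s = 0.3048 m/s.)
Convert to SI: F = 389.0 N, v = 24.0 m/s
P = Fv = (389.0)(24.0) = 9336 W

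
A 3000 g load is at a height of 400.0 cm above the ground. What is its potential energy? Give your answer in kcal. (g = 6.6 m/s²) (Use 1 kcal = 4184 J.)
Convert to SI: m = 3.0 kg, h = 4.0 m
PE = mgh = (3.0)(6.6)(4.0) = 79.2 J = 0.01893 kcal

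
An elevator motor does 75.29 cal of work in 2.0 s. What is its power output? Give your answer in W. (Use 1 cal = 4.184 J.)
Convert to SI: W = 315.013 J, t = 2.0 s
P = W/t = 315.013/2.0 = 157.5 W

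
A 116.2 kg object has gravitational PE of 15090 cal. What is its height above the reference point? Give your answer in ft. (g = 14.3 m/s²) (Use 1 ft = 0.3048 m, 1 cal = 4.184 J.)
Convert to SI: m = 116.2 kg, PE = 63136.6 J
h = PE/(mg) = 63136.6/(116.2·14.3) = 37.9961 m = 124.7 ft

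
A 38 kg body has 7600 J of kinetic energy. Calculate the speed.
v = √(2·KE/m) = √(2·7600/38) = 20.0 m/s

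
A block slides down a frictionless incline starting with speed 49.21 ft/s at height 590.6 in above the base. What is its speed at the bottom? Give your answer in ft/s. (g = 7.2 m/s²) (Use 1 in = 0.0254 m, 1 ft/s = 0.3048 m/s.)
Convert to SI: v₀ = 14.9992 m/s, h = 15.0012 m
½mv₀² + mgh = ½mv² ⇒ v = √(v₀² + 2gh) = √(14.9992² + 2·7.2·15.0012) = 20.9999 m/s = 68.9 ft/s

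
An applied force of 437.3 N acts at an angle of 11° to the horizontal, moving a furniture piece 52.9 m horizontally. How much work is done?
W = F·d·cosθ = (437.3)(52.9)cos(11°) = 22710 J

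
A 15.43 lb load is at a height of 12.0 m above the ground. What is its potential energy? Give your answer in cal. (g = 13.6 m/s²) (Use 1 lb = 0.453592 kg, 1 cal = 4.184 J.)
Convert to SI: m = 6.99892 kg, h = 12.0 m
PE = mgh = (6.99892)(13.6)(12.0) = 1142.22 J = 273.0 cal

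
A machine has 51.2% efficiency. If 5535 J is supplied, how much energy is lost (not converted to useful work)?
W_lost = W_in(1 − η) = 5535·(1 − 0.512) = 2701 J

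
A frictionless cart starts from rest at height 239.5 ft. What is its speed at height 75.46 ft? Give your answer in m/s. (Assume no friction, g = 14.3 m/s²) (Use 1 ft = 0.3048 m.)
Convert to SI: h₁−h₂ = 49.9994 m
mgh₁ = mgh₂ + ½mv² ⇒ v = √(2g(h₁−h₂)) = √(2·14.3·49.9994) = 37.82 m/s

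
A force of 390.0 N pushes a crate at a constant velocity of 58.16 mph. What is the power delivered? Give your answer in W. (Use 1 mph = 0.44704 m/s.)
Convert to SI: F = 390.0 N, v = 25.9998 m/s
P = Fv = (390.0)(25.9998) = 10140 W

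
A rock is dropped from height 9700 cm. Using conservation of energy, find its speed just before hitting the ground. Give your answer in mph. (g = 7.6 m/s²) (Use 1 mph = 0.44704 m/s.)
Convert to SI: h = 97.0 m
mgh = ½mv² ⇒ v = √(2gh) = √(2·7.6·97.0) = 38.3979 m/s = 85.89 mph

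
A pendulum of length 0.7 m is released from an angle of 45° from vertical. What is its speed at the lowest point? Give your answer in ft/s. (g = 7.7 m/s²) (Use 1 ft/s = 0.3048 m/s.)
h = L(1 − cosθ) = 0.7(1 − cos45°) = 0.205025 m
v = √(2gh) = √(2·7.7·0.205025) = 1.7769 m/s = 5.83 ft/s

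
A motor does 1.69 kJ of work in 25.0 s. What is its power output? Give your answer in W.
Convert to SI: W = 1690.0 J, t = 25.0 s
P = W/t = 1690.0/25.0 = 67.6 W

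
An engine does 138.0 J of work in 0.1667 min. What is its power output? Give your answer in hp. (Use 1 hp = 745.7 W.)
Convert to SI: W = 138.0 J, t = 10.002 s
P = W/t = 138.0/10.002 = 13.7972 W = 0.0185 hp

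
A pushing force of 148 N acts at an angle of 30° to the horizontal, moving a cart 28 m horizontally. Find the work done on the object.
W = F·d·cosθ = (148)(28)cos(30°) = 3589 J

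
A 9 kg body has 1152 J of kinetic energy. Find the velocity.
v = √(2·KE/m) = √(2·1152/9) = 16.0 m/s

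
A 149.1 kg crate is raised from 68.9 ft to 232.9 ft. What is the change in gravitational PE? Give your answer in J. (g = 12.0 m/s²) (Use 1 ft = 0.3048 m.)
Convert to SI: m = 149.1 kg, Δh = 49.9872 m
ΔPE = mgΔh = (149.1)(12.0)(49.9872) = 89440 J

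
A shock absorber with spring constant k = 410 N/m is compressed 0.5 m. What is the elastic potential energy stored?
PE = ½kx² = ½(410)(0.5)² = 51.25 J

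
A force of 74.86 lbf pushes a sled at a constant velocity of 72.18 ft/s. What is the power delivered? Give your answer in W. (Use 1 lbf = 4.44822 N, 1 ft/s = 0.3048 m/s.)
Convert to SI: F = 332.994 N, v = 22.0005 m/s
P = Fv = (332.994)(22.0005) = 7326 W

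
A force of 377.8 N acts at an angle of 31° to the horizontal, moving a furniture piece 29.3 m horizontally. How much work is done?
W = F·d·cosθ = (377.8)(29.3)cos(31°) = 9488 J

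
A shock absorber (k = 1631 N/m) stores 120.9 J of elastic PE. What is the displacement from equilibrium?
x = √(2·PE/k) = √(2·120.9/1631) = 0.385 m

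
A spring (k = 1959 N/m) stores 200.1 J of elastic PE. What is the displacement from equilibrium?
x = √(2·PE/k) = √(2·200.1/1959) = 0.452 m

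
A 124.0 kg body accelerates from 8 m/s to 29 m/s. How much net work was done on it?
W = ΔKE = ½m(v₂² − v₁²) = ½(124.0)(29² − 8²) = 48174.0 J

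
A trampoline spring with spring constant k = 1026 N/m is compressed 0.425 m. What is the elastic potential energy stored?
PE = ½kx² = ½(1026)(0.425)² = 92.66 J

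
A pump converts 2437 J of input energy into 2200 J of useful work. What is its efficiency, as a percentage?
η = W_out/W_in = 2200/2437 = 90.27%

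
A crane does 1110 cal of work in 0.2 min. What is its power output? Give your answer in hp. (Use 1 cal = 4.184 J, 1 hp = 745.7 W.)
Convert to SI: W = 4644.24 J, t = 12.0 s
P = W/t = 4644.24/12.0 = 387.02 W = 0.519 hp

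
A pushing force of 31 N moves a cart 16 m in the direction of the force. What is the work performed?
W = F·d = (31)(16) = 496.0 J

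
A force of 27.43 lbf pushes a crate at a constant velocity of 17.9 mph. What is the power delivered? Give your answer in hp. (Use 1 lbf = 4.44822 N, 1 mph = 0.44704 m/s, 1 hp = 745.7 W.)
Convert to SI: F = 122.015 N, v = 8.00202 m/s
P = Fv = (122.015)(8.00202) = 976.363 W = 1.309 hp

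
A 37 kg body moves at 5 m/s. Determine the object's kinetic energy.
KE = ½mv² = ½(37)(5)² = 462.5 J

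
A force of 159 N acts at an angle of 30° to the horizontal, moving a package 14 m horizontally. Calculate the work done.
W = F·d·cosθ = (159)(14)cos(30°) = 1928 J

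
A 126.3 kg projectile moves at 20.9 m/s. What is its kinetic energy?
KE = ½mv² = ½(126.3)(20.9)² = 27580 J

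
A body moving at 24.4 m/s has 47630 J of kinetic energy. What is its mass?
m = 2·KE/v² = 2·47630/(24.4)² = 160.0 kg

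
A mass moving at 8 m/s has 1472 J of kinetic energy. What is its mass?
m = 2·KE/v² = 2·1472/(8)² = 46.0 kg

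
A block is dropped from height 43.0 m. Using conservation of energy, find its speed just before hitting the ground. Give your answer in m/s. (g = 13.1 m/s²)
mgh = ½mv² ⇒ v = √(2gh) = √(2·13.1·43.0) = 33.56 m/s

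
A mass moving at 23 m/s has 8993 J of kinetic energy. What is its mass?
m = 2·KE/v² = 2·8993/(23)² = 34.0 kg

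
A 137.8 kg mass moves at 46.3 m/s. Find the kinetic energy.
KE = ½mv² = ½(137.8)(46.3)² = 147700 J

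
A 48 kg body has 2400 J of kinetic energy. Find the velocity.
v = √(2·KE/m) = √(2·2400/48) = 10.0 m/s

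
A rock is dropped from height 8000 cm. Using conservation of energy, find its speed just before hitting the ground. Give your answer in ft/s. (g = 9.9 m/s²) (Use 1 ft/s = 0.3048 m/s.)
Convert to SI: h = 80.0 m
mgh = ½mv² ⇒ v = √(2gh) = √(2·9.9·80.0) = 39.7995 m/s = 130.6 ft/s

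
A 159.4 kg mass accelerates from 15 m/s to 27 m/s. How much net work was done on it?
W = ΔKE = ½m(v₂² − v₁²) = ½(159.4)(27² − 15²) = 40168.8 J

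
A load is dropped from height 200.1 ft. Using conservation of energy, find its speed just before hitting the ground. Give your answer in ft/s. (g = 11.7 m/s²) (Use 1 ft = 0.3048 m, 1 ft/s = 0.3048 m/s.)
Convert to SI: h = 60.9905 m
mgh = ½mv² ⇒ v = √(2gh) = √(2·11.7·60.9905) = 37.778 m/s = 123.9 ft/s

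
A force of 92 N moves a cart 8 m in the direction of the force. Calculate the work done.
W = F·d = (92)(8) = 736.0 J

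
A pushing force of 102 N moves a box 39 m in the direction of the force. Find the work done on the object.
W = F·d = (102)(39) = 3978 J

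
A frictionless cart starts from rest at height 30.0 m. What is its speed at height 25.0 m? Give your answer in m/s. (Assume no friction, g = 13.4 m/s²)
mgh₁ = mgh₂ + ½mv² ⇒ v = √(2g(h₁−h₂)) = √(2·13.4·5.0) = 11.58 m/s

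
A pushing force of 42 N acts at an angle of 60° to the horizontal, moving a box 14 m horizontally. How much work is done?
W = F·d·cosθ = (42)(14)cos(60°) = 294.0 J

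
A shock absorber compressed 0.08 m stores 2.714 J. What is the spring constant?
k = 2·PE/x² = 2·2.714/(0.08)² = 848.1 N/m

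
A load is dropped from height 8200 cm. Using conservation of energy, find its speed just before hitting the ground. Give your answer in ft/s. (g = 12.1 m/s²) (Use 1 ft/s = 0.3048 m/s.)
Convert to SI: h = 82.0 m
mgh = ½mv² ⇒ v = √(2gh) = √(2·12.1·82.0) = 44.5466 m/s = 146.2 ft/s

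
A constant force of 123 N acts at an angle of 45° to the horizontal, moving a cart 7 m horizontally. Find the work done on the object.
W = F·d·cosθ = (123)(7)cos(45°) = 608.8 J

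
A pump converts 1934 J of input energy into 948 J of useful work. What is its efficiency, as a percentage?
η = W_out/W_in = 948/1934 = 49.02%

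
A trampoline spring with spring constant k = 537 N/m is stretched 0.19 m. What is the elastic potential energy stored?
PE = ½kx² = ½(537)(0.19)² = 9.693 J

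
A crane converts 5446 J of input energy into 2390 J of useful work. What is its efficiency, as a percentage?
η = W_out/W_in = 2390/5446 = 43.89%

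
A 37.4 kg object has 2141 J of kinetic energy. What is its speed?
v = √(2·KE/m) = √(2·2141/37.4) = 10.7 m/s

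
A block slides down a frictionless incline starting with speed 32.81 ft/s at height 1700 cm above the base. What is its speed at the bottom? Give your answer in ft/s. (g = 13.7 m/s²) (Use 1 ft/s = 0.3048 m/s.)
Convert to SI: v₀ = 10.0005 m/s, h = 17.0 m
½mv₀² + mgh = ½mv² ⇒ v = √(v₀² + 2gh) = √(10.0005² + 2·13.7·17.0) = 23.7868 m/s = 78.04 ft/s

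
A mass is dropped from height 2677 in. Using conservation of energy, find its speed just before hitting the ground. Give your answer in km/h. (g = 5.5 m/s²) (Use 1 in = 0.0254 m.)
Convert to SI: h = 67.9958 m
mgh = ½mv² ⇒ v = √(2gh) = √(2·5.5·67.9958) = 27.3487 m/s = 98.46 km/h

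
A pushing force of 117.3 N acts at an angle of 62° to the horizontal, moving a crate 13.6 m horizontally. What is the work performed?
W = F·d·cosθ = (117.3)(13.6)cos(62°) = 748.9 J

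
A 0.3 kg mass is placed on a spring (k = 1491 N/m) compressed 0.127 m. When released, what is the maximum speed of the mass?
½kx² = ½mv² ⇒ v = x√(k/m) = (0.127)√(1491/0.3) = 8.953 m/s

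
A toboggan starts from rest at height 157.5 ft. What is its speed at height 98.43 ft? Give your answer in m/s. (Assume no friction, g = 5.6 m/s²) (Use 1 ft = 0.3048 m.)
Convert to SI: h₁−h₂ = 18.0045 m
mgh₁ = mgh₂ + ½mv² ⇒ v = √(2g(h₁−h₂)) = √(2·5.6·18.0045) = 14.2 m/s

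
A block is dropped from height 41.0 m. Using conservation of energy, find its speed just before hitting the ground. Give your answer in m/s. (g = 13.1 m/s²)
mgh = ½mv² ⇒ v = √(2gh) = √(2·13.1·41.0) = 32.77 m/s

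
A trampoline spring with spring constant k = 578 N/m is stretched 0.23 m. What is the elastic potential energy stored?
PE = ½kx² = ½(578)(0.23)² = 15.29 J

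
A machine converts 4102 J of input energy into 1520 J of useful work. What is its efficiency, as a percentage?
η = W_out/W_in = 1520/4102 = 37.06%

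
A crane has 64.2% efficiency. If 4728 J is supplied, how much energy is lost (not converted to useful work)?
W_lost = W_in(1 − η) = 4728·(1 − 0.642) = 1693 J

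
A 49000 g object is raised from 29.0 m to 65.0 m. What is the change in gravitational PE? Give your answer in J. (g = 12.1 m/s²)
Convert to SI: m = 49.0 kg, Δh = 36.0 m
ΔPE = mgΔh = (49.0)(12.1)(36.0) = 21340 J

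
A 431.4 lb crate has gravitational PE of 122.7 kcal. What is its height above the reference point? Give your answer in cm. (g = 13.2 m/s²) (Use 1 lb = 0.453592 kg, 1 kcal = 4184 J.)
Convert to SI: m = 195.68 kg, PE = 513377 J
h = PE/(mg) = 513377/(195.68·13.2) = 198.754 m = 19880 cm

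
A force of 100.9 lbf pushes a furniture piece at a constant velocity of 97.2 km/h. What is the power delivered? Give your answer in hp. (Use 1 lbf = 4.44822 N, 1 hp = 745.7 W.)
Convert to SI: F = 448.825 N, v = 27.0 m/s
P = Fv = (448.825)(27.0) = 12118.3 W = 16.25 hp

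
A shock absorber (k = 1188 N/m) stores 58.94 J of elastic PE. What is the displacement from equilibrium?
x = √(2·PE/k) = √(2·58.94/1188) = 0.315 m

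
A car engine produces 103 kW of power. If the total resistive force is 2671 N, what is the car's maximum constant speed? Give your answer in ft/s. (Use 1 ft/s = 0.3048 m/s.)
P = Fv ⇒ v = P/F = 103000 W/2671.0 N = 38.5623 m/s = 126.5 ft/s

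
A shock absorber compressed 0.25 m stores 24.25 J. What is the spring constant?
k = 2·PE/x² = 2·24.25/(0.25)² = 776.0 N/m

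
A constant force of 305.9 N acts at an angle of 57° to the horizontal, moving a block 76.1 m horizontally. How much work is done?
W = F·d·cosθ = (305.9)(76.1)cos(57°) = 12680 J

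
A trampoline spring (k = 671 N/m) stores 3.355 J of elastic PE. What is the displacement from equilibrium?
x = √(2·PE/k) = √(2·3.355/671) = 0.1 m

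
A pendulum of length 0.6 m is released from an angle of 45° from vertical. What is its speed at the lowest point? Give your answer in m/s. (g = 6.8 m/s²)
h = L(1 − cosθ) = 0.6(1 − cos45°) = 0.175736 m
v = √(2gh) = √(2·6.8·0.175736) = 1.546 m/s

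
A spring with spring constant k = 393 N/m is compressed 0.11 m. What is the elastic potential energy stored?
PE = ½kx² = ½(393)(0.11)² = 2.378 J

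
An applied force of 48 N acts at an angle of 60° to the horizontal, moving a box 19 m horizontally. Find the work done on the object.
W = F·d·cosθ = (48)(19)cos(60°) = 456.0 J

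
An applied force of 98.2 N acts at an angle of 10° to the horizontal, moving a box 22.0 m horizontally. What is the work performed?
W = F·d·cosθ = (98.2)(22.0)cos(10°) = 2128 J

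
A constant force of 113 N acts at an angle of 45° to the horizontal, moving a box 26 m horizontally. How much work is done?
W = F·d·cosθ = (113)(26)cos(45°) = 2077 J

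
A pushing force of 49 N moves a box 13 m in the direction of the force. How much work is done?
W = F·d = (49)(13) = 637.0 J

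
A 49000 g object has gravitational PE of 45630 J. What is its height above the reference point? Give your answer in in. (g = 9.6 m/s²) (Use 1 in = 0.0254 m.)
Convert to SI: m = 49.0 kg, PE = 45630.0 J
h = PE/(mg) = 45630.0/(49.0·9.6) = 97.0026 m = 3819 in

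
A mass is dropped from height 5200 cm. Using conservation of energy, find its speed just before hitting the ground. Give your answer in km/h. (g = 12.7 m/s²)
Convert to SI: h = 52.0 m
mgh = ½mv² ⇒ v = √(2gh) = √(2·12.7·52.0) = 36.3428 m/s = 130.8 km/h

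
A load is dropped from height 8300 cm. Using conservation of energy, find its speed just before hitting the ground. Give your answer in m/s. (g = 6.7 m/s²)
Convert to SI: h = 83.0 m
mgh = ½mv² ⇒ v = √(2gh) = √(2·6.7·83.0) = 33.35 m/s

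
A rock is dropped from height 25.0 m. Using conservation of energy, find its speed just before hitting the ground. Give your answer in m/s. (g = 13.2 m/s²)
mgh = ½mv² ⇒ v = √(2gh) = √(2·13.2·25.0) = 25.69 m/s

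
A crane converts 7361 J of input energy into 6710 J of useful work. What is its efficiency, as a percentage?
η = W_out/W_in = 6710/7361 = 91.16%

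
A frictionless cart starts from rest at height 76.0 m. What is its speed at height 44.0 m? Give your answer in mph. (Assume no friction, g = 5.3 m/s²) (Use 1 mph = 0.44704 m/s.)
mgh₁ = mgh₂ + ½mv² ⇒ v = √(2g(h₁−h₂)) = √(2·5.3·32.0) = 18.4174 m/s = 41.2 mph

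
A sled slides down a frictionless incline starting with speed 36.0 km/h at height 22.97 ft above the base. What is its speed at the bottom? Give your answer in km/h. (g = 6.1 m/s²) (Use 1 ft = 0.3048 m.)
Convert to SI: v₀ = 10.0 m/s, h = 7.00126 m
½mv₀² + mgh = ½mv² ⇒ v = √(v₀² + 2gh) = √(10.0² + 2·6.1·7.00126) = 13.6167 m/s = 49.02 km/h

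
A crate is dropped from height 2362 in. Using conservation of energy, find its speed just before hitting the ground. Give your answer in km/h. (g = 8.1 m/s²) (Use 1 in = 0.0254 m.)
Convert to SI: h = 59.9948 m
mgh = ½mv² ⇒ v = √(2gh) = √(2·8.1·59.9948) = 31.1756 m/s = 112.2 km/h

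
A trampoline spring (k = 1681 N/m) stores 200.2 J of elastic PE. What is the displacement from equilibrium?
x = √(2·PE/k) = √(2·200.2/1681) = 0.488 m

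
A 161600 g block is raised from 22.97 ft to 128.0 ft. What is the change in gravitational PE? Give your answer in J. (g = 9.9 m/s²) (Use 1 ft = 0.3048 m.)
Convert to SI: m = 161.6 kg, Δh = 32.0131 m
ΔPE = mgΔh = (161.6)(9.9)(32.0131) = 51220 J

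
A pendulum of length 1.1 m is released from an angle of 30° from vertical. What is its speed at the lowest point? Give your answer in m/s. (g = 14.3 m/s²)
h = L(1 − cosθ) = 1.1(1 − cos30°) = 0.147372 m
v = √(2gh) = √(2·14.3·0.147372) = 2.053 m/s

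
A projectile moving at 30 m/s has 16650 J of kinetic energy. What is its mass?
m = 2·KE/v² = 2·16650/(30)² = 37.0 kg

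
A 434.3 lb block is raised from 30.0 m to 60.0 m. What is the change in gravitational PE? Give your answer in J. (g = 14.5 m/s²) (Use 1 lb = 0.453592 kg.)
Convert to SI: m = 196.995 kg, Δh = 30.0 m
ΔPE = mgΔh = (196.995)(14.5)(30.0) = 85690 J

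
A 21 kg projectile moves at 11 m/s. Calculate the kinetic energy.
KE = ½mv² = ½(21)(11)² = 1270.5 J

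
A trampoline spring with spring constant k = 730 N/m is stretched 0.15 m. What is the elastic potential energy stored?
PE = ½kx² = ½(730)(0.15)² = 8.213 J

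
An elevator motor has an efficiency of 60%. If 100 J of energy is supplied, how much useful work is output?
W_out = η·W_in = 0.6·100 = 60.0 J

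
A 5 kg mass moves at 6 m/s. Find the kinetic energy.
KE = ½mv² = ½(5)(6)² = 90.0 J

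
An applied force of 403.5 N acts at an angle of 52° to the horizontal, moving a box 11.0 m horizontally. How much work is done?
W = F·d·cosθ = (403.5)(11.0)cos(52°) = 2733 J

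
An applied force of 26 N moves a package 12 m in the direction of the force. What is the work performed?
W = F·d = (26)(12) = 312.0 J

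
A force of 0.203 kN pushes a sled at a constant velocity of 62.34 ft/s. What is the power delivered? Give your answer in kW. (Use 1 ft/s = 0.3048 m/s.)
Convert to SI: F = 203.0 N, v = 19.0012 m/s
P = Fv = (203.0)(19.0012) = 3857.25 W = 3.857 kW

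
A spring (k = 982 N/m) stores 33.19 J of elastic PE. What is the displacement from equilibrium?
x = √(2·PE/k) = √(2·33.19/982) = 0.26 m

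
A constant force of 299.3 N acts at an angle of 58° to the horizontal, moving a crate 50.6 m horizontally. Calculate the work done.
W = F·d·cosθ = (299.3)(50.6)cos(58°) = 8025 J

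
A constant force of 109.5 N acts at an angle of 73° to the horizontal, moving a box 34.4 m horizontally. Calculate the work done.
W = F·d·cosθ = (109.5)(34.4)cos(73°) = 1101 J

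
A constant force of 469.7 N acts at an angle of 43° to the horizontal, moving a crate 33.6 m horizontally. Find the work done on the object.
W = F·d·cosθ = (469.7)(33.6)cos(43°) = 11540 J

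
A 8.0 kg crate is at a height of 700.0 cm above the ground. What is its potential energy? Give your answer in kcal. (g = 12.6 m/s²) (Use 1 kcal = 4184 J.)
Convert to SI: m = 8.0 kg, h = 7.0 m
PE = mgh = (8.0)(12.6)(7.0) = 705.6 J = 0.1686 kcal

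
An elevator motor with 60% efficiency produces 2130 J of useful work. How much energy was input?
W_in = W_out/η = 2130/0.6 = 3550 J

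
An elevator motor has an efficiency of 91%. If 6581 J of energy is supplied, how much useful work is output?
W_out = η·W_in = 0.91·6581 = 5988.71 J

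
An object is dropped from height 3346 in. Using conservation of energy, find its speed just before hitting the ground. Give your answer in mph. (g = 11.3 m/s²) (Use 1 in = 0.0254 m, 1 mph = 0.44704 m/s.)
Convert to SI: h = 84.9884 m
mgh = ½mv² ⇒ v = √(2gh) = √(2·11.3·84.9884) = 43.8262 m/s = 98.04 mph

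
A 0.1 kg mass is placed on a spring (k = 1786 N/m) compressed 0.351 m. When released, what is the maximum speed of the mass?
½kx² = ½mv² ⇒ v = x√(k/m) = (0.351)√(1786/0.1) = 46.91 m/s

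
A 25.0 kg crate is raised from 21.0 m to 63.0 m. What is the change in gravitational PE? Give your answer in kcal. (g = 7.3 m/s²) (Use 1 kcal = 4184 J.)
ΔPE = mgΔh = (25.0)(7.3)(42.0) = 7665.0 J = 1.832 kcal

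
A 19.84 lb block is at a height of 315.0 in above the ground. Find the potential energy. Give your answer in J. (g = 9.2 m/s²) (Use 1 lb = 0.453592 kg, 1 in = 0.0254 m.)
Convert to SI: m = 8.99927 kg, h = 8.001 m
PE = mgh = (8.99927)(9.2)(8.001) = 662.4 J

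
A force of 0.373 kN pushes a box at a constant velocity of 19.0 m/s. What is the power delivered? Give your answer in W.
Convert to SI: F = 373.0 N, v = 19.0 m/s
P = Fv = (373.0)(19.0) = 7087 W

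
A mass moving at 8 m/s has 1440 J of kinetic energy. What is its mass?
m = 2·KE/v² = 2·1440/(8)² = 45.0 kg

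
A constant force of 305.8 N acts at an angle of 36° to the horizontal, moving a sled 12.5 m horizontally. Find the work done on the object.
W = F·d·cosθ = (305.8)(12.5)cos(36°) = 3092 J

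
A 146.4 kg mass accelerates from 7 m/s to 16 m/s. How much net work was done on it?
W = ΔKE = ½m(v₂² − v₁²) = ½(146.4)(16² − 7²) = 15152.4 J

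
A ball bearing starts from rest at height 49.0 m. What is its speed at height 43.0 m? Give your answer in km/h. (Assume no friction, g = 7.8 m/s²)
mgh₁ = mgh₂ + ½mv² ⇒ v = √(2g(h₁−h₂)) = √(2·7.8·6.0) = 9.67471 m/s = 34.83 km/h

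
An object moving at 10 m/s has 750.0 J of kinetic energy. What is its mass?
m = 2·KE/v² = 2·750.0/(10)² = 15.0 kg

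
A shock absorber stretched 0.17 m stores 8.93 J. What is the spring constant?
k = 2·PE/x² = 2·8.93/(0.17)² = 618.0 N/m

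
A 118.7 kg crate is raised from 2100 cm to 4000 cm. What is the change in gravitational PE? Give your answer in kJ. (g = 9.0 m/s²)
Convert to SI: m = 118.7 kg, Δh = 19.0 m
ΔPE = mgΔh = (118.7)(9.0)(19.0) = 20297.7 J = 20.3 kJ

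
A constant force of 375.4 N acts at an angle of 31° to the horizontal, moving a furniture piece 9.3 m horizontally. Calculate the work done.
W = F·d·cosθ = (375.4)(9.3)cos(31°) = 2993 J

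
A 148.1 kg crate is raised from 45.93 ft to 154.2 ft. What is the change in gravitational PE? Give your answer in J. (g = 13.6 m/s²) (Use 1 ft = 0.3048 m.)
Convert to SI: m = 148.1 kg, Δh = 33.0007 m
ΔPE = mgΔh = (148.1)(13.6)(33.0007) = 66470 J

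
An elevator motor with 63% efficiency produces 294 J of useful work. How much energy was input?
W_in = W_out/η = 294/0.63 = 466.7 J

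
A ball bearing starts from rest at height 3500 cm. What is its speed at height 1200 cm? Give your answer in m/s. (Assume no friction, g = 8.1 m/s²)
Convert to SI: h₁−h₂ = 23.0 m
mgh₁ = mgh₂ + ½mv² ⇒ v = √(2g(h₁−h₂)) = √(2·8.1·23.0) = 19.3 m/s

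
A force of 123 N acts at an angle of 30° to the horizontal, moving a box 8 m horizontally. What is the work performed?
W = F·d·cosθ = (123)(8)cos(30°) = 852.2 J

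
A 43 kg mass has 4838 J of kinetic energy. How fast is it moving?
v = √(2·KE/m) = √(2·4838/43) = 15.0 m/s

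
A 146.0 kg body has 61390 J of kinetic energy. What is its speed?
v = √(2·KE/m) = √(2·61390/146.0) = 29.0 m/s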